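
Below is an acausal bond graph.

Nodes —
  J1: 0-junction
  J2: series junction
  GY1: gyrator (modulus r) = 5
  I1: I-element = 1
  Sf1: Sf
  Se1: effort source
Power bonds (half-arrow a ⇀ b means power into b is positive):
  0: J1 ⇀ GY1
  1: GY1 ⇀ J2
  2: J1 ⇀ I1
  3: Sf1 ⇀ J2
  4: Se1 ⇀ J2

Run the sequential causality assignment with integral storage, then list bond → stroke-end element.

b0 stroke→J1
b1 stroke→J2
b2 stroke→I1
b3 stroke→Sf1
b4 stroke→J2

bond 3 →Sf1  (source Sf1 imposes f)
bond 4 →J2  (source Se1 imposes e)
bond 1 →J2  (J2: bond 3 brought flow, rest push out)
bond 0 →J1  (through GY1, causality inverts; strokes same side of GY1)
bond 2 →I1  (0-jn J1 has e-setter on 0)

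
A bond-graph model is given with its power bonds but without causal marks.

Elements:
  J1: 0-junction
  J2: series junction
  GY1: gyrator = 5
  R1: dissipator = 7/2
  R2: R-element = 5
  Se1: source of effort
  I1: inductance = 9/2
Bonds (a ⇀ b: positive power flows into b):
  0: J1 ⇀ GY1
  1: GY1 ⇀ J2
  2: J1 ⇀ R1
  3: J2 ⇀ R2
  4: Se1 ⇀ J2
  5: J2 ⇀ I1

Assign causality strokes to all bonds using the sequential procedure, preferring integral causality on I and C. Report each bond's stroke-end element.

β4 →J2  (Se1 fixes effort; stroke away)
β5 →I1  (I1 outputs flow p/I1)
β1 →J2  (common-f at J2 fixed by 5)
β3 →J2  (1-jn J2 has f-setter on 5)
β0 →J1  (GY1: gyrator matches bond 1)
β2 →R1  (J1 effort already set via bond 0)

#0 |J1
#1 |J2
#2 |R1
#3 |J2
#4 |J2
#5 |I1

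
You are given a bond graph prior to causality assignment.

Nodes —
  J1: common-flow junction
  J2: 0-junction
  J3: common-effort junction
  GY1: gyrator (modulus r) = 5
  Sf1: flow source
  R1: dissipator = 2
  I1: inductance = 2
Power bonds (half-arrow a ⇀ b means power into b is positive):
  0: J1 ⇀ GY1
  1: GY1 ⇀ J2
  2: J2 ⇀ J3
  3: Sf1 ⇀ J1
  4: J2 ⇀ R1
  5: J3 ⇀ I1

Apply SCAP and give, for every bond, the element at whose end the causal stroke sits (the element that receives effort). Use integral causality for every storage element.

bond 0 →J1
bond 1 →J2
bond 2 →J3
bond 3 →Sf1
bond 4 →R1
bond 5 →I1

β3 stroke at Sf1  (source Sf1 imposes f)
β0 stroke at J1  (1-jn J1 has f-setter on 3)
β1 stroke at J2  (GY1 both-in/both-out from 0)
β2 stroke at J3  (0-jn J2 has e-setter on 1)
β4 stroke at R1  (0-jn J2 has e-setter on 1)
β5 stroke at I1  (J3: bond 2 brought effort, rest push out)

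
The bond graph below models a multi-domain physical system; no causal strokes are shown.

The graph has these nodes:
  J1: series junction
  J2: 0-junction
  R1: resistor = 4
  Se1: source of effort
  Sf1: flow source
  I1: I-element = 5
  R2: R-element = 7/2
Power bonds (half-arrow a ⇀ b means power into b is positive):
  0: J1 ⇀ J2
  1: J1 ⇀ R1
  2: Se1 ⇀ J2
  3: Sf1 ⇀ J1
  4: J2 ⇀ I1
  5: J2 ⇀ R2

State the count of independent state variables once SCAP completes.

1  (I1 all integral)

#2 →J2  (source Se1 imposes e)
#3 →Sf1  (Sf1 (Sf) sets flow on bond)
#0 →J1  (common-f at J1 fixed by 3)
#1 →J1  (common-f at J1 fixed by 3)
#4 →I1  (common-e at J2 fixed by 2)
#5 →R2  (J2: bond 2 brought effort, rest push out)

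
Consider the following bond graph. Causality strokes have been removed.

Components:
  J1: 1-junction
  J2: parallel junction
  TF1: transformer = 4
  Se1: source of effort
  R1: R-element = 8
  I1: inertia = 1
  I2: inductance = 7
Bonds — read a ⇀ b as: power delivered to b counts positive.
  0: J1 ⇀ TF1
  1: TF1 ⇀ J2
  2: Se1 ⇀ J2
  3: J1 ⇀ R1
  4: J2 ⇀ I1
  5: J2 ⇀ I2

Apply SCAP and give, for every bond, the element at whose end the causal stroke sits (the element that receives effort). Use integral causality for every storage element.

β0 stroke at J1
β1 stroke at TF1
β2 stroke at J2
β3 stroke at R1
β4 stroke at I1
β5 stroke at I2

#2 →J2  (Se1: effort source, stroke at far end)
#1 →TF1  (J2: bond 2 brought effort, rest push out)
#4 →I1  (J2 effort already set via bond 2)
#5 →I2  (common-e at J2 fixed by 2)
#0 →J1  (through TF1, causality passes straight; one stroke at TF1)
#3 →R1  (closing 1-jn rule on J1)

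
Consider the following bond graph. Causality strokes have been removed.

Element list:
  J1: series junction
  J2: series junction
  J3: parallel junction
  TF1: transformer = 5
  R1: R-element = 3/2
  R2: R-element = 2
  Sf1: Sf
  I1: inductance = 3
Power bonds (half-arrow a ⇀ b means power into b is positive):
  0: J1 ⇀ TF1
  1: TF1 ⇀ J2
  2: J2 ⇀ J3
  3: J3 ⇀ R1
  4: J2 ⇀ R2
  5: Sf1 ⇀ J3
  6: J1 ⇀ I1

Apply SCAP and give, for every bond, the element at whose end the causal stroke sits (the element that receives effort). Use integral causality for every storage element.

b5 stroke at Sf1  (Sf1: flow source, stroke at near end)
b6 stroke at I1  (I1 outputs flow p/I1)
b0 stroke at J1  (J1: bond 6 brought flow, rest push out)
b1 stroke at TF1  (through TF1, causality passes straight; one stroke at TF1)
b2 stroke at J2  (J2 flow already set via bond 1)
b4 stroke at J2  (1-jn J2 has f-setter on 1)
b3 stroke at J3  (J3 needs exactly one e-in)

bond 0 |J1
bond 1 |TF1
bond 2 |J2
bond 3 |J3
bond 4 |J2
bond 5 |Sf1
bond 6 |I1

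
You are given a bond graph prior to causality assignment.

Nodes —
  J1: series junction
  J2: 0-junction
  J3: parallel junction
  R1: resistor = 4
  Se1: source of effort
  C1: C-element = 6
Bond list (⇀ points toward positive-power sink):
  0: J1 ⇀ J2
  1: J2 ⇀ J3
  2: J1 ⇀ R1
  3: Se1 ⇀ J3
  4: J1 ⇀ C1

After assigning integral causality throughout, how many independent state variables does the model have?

1  (C1 all integral)

bond 3 |J3  (Se1: effort source, stroke at far end)
bond 1 |J2  (J3 effort already set via bond 3)
bond 0 |J1  (J2 effort already set via bond 1)
bond 4 |J1  (C1: C, integral causality)
bond 2 |R1  (closing 1-jn rule on J1)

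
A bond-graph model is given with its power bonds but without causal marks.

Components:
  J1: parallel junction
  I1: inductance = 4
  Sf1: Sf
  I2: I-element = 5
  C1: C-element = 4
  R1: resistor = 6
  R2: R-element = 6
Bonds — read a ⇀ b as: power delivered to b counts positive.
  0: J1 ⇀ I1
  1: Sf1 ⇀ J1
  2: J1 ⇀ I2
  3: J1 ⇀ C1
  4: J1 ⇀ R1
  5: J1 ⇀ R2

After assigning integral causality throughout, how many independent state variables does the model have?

bond 1 stroke at Sf1  (Sf1: flow source, stroke at near end)
bond 0 stroke at I1  (I1 outputs flow p/I1)
bond 2 stroke at I2  (prefer integral on I2)
bond 3 stroke at J1  (prefer integral on C1)
bond 4 stroke at R1  (J1 effort already set via bond 3)
bond 5 stroke at R2  (J1: bond 3 brought effort, rest push out)

3  (C1, I1, I2 all integral)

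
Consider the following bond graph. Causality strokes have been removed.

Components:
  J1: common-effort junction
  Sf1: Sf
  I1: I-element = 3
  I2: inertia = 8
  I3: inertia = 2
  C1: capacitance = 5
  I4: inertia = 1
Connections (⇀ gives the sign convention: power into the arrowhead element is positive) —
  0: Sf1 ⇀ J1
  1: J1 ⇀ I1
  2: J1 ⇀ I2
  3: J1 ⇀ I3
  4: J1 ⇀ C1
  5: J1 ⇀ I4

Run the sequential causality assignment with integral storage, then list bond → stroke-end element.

#0 stroke at Sf1  (Sf1: flow source, stroke at near end)
#1 stroke at I1  (I1: I, integral causality)
#2 stroke at I2  (prefer integral on I2)
#3 stroke at I3  (I3: I, integral causality)
#4 stroke at J1  (C1: C, integral causality)
#5 stroke at I4  (J1: bond 4 brought effort, rest push out)

#0 →Sf1
#1 →I1
#2 →I2
#3 →I3
#4 →J1
#5 →I4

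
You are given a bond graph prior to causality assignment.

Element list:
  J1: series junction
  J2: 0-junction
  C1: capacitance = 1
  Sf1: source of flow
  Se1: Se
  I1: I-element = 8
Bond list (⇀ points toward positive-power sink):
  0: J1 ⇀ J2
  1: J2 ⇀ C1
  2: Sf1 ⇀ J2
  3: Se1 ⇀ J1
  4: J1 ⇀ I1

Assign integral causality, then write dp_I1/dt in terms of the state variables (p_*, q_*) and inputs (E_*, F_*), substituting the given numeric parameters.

β2 →Sf1  (Sf1: flow source, stroke at near end)
β3 →J1  (Se1 fixes effort; stroke away)
β1 →J2  (C1: C, integral causality)
β0 →J1  (common-e at J2 fixed by 1)
β4 →I1  (only one flow-in slot at J1)

dp_I1/dt = E_Se1 - q_C1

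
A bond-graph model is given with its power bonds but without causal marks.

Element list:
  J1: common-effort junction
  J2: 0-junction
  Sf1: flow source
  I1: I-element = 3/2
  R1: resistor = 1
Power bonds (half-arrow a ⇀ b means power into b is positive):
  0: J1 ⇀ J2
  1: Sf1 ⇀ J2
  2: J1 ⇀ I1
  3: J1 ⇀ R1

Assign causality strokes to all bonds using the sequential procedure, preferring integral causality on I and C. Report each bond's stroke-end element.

#1 stroke→Sf1  (source Sf1 imposes f)
#0 stroke→J2  (only one effort-in slot at J2)
#2 stroke→I1  (I1 integral (f out))
#3 stroke→J1  (closing 0-jn rule on J1)

b0 →J2
b1 →Sf1
b2 →I1
b3 →J1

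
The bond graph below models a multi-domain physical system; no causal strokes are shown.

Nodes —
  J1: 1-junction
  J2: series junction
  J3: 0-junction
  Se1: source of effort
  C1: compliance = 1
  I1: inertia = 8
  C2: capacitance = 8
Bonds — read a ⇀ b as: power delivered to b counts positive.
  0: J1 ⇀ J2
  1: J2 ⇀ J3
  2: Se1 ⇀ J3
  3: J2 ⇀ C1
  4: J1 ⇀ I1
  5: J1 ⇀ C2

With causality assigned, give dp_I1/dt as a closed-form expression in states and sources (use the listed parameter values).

dp_I1/dt = -E_Se1 - q_C1 - q_C2/8

b2 |J3  (Se1: effort source, stroke at far end)
b1 |J2  (0-jn J3 has e-setter on 2)
b3 |J2  (C1: C, integral causality)
b0 |J1  (closing 1-jn rule on J2)
b4 |I1  (I1 integral (f out))
b5 |J1  (1-jn J1 has f-setter on 4)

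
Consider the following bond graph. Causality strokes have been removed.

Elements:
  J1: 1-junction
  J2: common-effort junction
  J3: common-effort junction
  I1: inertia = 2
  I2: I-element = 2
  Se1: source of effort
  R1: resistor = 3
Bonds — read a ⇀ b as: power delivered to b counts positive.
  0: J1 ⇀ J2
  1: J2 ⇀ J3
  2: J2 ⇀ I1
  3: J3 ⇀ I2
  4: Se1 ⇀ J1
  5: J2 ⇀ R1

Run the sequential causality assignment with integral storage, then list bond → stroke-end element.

bond 4 stroke→J1  (Se1 (Se) sets effort on bond)
bond 0 stroke→J2  (closing 1-jn rule on J1)
bond 1 stroke→J3  (J2 effort already set via bond 0)
bond 2 stroke→I1  (0-jn J2 has e-setter on 0)
bond 5 stroke→R1  (J2 effort already set via bond 0)
bond 3 stroke→I2  (common-e at J3 fixed by 1)

b0 |J2
b1 |J3
b2 |I1
b3 |I2
b4 |J1
b5 |R1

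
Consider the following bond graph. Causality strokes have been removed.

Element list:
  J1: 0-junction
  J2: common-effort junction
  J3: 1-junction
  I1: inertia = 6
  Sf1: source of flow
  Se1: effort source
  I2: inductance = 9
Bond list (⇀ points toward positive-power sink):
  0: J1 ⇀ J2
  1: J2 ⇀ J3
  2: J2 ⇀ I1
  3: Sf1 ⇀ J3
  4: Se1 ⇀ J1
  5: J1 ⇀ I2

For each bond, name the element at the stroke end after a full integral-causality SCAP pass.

β0 stroke at J2
β1 stroke at J3
β2 stroke at I1
β3 stroke at Sf1
β4 stroke at J1
β5 stroke at I2

bond 3 stroke at Sf1  (Sf1 (Sf) sets flow on bond)
bond 4 stroke at J1  (Se1 fixes effort; stroke away)
bond 0 stroke at J2  (J1 effort already set via bond 4)
bond 5 stroke at I2  (J1 effort already set via bond 4)
bond 1 stroke at J3  (0-jn J2 has e-setter on 0)
bond 2 stroke at I1  (0-jn J2 has e-setter on 0)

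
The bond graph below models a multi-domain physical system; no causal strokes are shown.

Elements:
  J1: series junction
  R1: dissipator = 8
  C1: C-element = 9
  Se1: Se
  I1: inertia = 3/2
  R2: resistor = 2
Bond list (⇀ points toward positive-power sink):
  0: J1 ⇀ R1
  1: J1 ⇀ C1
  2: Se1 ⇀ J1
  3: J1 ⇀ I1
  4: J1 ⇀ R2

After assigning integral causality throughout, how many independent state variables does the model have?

bond 2 |J1  (Se1 (Se) sets effort on bond)
bond 1 |J1  (C1: C, integral causality)
bond 3 |I1  (I1 integral (f out))
bond 0 |J1  (J1: bond 3 brought flow, rest push out)
bond 4 |J1  (J1: bond 3 brought flow, rest push out)

2  (C1, I1 all integral)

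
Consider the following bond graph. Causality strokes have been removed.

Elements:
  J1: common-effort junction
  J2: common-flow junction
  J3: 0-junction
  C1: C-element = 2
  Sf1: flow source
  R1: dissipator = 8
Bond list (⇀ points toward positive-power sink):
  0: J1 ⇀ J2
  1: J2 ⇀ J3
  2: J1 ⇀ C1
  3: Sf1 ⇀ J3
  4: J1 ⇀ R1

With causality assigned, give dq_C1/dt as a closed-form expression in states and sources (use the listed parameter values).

β3 →Sf1  (Sf1: flow source, stroke at near end)
β1 →J3  (only one effort-in slot at J3)
β0 →J2  (J2 flow already set via bond 1)
β2 →J1  (C1: C, integral causality)
β4 →R1  (J1: bond 2 brought effort, rest push out)

dq_C1/dt = F_Sf1 - q_C1/16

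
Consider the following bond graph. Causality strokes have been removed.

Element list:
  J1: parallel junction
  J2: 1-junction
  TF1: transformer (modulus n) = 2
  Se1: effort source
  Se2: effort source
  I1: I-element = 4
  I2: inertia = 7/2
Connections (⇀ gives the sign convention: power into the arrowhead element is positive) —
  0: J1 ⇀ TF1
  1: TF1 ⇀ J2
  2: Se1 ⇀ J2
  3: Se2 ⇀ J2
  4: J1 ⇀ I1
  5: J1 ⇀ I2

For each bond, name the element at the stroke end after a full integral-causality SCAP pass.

bond 0 |J1
bond 1 |TF1
bond 2 |J2
bond 3 |J2
bond 4 |I1
bond 5 |I2

b2 |J2  (source Se1 imposes e)
b3 |J2  (source Se2 imposes e)
b1 |TF1  (J2 needs exactly one f-in)
b0 |J1  (through TF1, causality passes straight; one stroke at TF1)
b4 |I1  (0-jn J1 has e-setter on 0)
b5 |I2  (common-e at J1 fixed by 0)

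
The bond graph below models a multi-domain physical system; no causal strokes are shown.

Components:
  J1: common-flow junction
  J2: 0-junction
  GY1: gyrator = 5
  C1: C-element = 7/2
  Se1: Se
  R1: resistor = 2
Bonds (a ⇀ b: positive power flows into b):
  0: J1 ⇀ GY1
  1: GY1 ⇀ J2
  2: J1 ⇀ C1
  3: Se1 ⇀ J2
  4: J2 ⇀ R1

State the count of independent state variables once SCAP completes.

bond 3 |J2  (source Se1 imposes e)
bond 1 |GY1  (common-e at J2 fixed by 3)
bond 4 |R1  (common-e at J2 fixed by 3)
bond 0 |GY1  (through GY1, causality inverts; strokes same side of GY1)
bond 2 |J1  (common-f at J1 fixed by 0)

1  (C1 all integral)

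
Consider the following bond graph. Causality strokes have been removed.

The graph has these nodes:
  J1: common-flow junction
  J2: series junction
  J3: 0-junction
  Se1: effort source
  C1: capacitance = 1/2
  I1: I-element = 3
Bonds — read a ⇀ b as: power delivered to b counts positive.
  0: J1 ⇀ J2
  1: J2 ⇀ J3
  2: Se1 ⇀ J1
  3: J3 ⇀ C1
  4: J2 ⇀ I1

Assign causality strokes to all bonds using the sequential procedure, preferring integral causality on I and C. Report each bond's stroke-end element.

b2 stroke at J1  (Se1 fixes effort; stroke away)
b0 stroke at J2  (J1: last free bond brings flow in)
b3 stroke at J3  (prefer integral on C1)
b1 stroke at J2  (J3 effort already set via bond 3)
b4 stroke at I1  (only one flow-in slot at J2)

bond 0 →J2
bond 1 →J2
bond 2 →J1
bond 3 →J3
bond 4 →I1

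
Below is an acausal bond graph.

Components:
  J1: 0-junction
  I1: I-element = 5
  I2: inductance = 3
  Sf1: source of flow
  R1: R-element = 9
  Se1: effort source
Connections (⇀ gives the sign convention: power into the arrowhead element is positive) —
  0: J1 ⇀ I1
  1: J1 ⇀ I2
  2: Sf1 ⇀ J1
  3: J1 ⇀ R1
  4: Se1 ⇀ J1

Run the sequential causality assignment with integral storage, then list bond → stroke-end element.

#2 →Sf1  (Sf1 fixes flow; stroke at Sf1)
#4 →J1  (Se1: effort source, stroke at far end)
#0 →I1  (J1: bond 4 brought effort, rest push out)
#1 →I2  (J1 effort already set via bond 4)
#3 →R1  (J1 effort already set via bond 4)

b0 stroke at I1
b1 stroke at I2
b2 stroke at Sf1
b3 stroke at R1
b4 stroke at J1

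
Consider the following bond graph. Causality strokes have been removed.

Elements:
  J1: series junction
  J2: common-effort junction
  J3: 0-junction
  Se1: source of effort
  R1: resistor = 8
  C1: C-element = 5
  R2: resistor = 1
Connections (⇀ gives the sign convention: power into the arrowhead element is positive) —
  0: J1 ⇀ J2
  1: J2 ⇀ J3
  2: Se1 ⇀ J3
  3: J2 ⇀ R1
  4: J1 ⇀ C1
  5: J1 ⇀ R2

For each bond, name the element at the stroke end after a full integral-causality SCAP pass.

β2 →J3  (Se1 (Se) sets effort on bond)
β1 →J2  (common-e at J3 fixed by 2)
β0 →J1  (0-jn J2 has e-setter on 1)
β3 →R1  (common-e at J2 fixed by 1)
β4 →J1  (C1 integral (e out))
β5 →R2  (only one flow-in slot at J1)

β0 |J1
β1 |J2
β2 |J3
β3 |R1
β4 |J1
β5 |R2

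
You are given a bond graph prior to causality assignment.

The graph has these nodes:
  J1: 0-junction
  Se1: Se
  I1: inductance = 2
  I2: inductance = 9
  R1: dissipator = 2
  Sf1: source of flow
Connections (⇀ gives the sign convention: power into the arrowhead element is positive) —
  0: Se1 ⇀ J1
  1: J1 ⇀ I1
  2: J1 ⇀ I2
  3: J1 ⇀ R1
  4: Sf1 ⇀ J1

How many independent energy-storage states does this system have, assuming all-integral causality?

2  (I1, I2 all integral)

b0 |J1  (source Se1 imposes e)
b4 |Sf1  (Sf1 fixes flow; stroke at Sf1)
b1 |I1  (common-e at J1 fixed by 0)
b2 |I2  (J1 effort already set via bond 0)
b3 |R1  (J1: bond 0 brought effort, rest push out)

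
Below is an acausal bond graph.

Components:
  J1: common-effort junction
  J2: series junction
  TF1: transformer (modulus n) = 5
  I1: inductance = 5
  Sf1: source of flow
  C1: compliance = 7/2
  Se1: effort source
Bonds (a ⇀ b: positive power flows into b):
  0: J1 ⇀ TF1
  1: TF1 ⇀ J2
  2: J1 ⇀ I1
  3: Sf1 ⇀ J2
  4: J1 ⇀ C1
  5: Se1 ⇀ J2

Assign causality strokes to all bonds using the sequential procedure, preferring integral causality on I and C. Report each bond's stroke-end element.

β0 |TF1
β1 |J2
β2 |I1
β3 |Sf1
β4 |J1
β5 |J2

β3 |Sf1  (Sf1 fixes flow; stroke at Sf1)
β5 |J2  (Se1 (Se) sets effort on bond)
β1 |J2  (J2 flow already set via bond 3)
β0 |TF1  (TF TF1: opposite of bond 1)
β2 |I1  (prefer integral on I1)
β4 |J1  (J1 needs exactly one e-in)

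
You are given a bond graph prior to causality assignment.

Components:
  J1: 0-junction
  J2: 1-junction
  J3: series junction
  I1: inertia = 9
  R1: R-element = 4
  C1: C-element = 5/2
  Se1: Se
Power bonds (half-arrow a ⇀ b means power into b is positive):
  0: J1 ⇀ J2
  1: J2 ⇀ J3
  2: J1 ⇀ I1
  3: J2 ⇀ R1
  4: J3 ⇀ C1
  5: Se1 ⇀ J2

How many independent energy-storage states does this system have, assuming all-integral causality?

#5 →J2  (Se1 (Se) sets effort on bond)
#2 →I1  (I1 integral (f out))
#0 →J1  (J1: last free bond brings effort in)
#1 →J2  (1-jn J2 has f-setter on 0)
#3 →J2  (J2: bond 0 brought flow, rest push out)
#4 →J3  (J3: bond 1 brought flow, rest push out)

2  (C1, I1 all integral)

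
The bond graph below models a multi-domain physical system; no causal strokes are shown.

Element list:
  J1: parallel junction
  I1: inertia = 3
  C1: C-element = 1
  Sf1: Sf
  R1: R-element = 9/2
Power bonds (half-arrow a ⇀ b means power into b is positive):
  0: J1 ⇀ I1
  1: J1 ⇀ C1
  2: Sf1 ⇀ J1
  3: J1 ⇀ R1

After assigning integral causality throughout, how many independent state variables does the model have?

2  (C1, I1 all integral)

b2 →Sf1  (Sf1 fixes flow; stroke at Sf1)
b0 →I1  (I1 integral (f out))
b1 →J1  (prefer integral on C1)
b3 →R1  (J1: bond 1 brought effort, rest push out)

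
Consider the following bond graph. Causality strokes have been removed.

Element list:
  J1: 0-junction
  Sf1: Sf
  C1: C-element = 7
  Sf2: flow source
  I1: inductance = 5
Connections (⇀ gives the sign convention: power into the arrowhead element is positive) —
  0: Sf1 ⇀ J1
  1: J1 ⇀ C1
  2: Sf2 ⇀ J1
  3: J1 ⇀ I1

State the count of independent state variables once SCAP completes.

bond 0 stroke at Sf1  (Sf1: flow source, stroke at near end)
bond 2 stroke at Sf2  (Sf2 fixes flow; stroke at Sf2)
bond 1 stroke at J1  (prefer integral on C1)
bond 3 stroke at I1  (common-e at J1 fixed by 1)

2  (C1, I1 all integral)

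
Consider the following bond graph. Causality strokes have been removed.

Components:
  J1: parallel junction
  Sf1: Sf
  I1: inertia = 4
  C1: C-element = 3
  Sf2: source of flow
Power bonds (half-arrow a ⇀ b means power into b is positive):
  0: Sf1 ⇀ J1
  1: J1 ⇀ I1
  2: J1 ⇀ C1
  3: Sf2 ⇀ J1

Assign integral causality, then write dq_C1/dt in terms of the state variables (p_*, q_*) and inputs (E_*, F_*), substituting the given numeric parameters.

dq_C1/dt = F_Sf1 + F_Sf2 - p_I1/4

#0 stroke at Sf1  (Sf1: flow source, stroke at near end)
#3 stroke at Sf2  (Sf2 fixes flow; stroke at Sf2)
#1 stroke at I1  (prefer integral on I1)
#2 stroke at J1  (J1 needs exactly one e-in)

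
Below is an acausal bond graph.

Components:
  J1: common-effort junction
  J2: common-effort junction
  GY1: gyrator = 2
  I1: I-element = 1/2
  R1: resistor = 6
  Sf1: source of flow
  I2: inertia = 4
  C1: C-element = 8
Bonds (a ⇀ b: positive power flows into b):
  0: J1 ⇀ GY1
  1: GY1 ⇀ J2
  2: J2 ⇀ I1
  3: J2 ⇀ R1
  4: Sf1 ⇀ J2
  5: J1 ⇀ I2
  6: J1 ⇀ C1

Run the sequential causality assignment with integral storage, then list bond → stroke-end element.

b4 |Sf1  (Sf1 (Sf) sets flow on bond)
b2 |I1  (prefer integral on I1)
b5 |I2  (I2: I, integral causality)
b6 |J1  (C1 integral (e out))
b0 |GY1  (J1 effort already set via bond 6)
b1 |GY1  (GY1 both-in/both-out from 0)
b3 |J2  (only one effort-in slot at J2)

b0 →GY1
b1 →GY1
b2 →I1
b3 →J2
b4 →Sf1
b5 →I2
b6 →J1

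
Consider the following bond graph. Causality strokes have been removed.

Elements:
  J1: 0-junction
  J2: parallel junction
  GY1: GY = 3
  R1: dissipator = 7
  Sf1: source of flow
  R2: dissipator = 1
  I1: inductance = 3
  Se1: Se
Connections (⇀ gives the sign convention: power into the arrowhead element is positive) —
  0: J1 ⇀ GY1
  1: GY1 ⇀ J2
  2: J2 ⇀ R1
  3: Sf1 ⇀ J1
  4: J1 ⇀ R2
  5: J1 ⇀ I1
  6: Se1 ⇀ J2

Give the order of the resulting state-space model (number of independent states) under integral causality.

b3 stroke at Sf1  (Sf1: flow source, stroke at near end)
b6 stroke at J2  (source Se1 imposes e)
b1 stroke at GY1  (J2: bond 6 brought effort, rest push out)
b2 stroke at R1  (J2: bond 6 brought effort, rest push out)
b0 stroke at GY1  (through GY1, causality inverts; strokes same side of GY1)
b5 stroke at I1  (I1: I, integral causality)
b4 stroke at J1  (J1 needs exactly one e-in)

1  (I1 all integral)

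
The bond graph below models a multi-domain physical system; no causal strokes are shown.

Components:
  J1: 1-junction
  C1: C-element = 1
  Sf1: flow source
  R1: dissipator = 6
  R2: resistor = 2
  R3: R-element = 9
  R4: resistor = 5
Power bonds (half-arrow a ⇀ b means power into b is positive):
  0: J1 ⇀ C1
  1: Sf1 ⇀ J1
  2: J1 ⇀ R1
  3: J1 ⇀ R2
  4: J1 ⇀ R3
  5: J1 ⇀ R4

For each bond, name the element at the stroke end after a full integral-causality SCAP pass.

β1 |Sf1  (source Sf1 imposes f)
β0 |J1  (J1 flow already set via bond 1)
β2 |J1  (J1 flow already set via bond 1)
β3 |J1  (1-jn J1 has f-setter on 1)
β4 |J1  (1-jn J1 has f-setter on 1)
β5 |J1  (J1: bond 1 brought flow, rest push out)

b0 |J1
b1 |Sf1
b2 |J1
b3 |J1
b4 |J1
b5 |J1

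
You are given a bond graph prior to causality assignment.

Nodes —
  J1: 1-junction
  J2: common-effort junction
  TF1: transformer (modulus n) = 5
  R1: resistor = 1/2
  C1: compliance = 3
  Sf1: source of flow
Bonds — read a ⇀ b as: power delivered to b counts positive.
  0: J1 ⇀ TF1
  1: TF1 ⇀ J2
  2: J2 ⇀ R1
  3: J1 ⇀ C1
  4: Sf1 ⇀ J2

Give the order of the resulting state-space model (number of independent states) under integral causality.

1  (C1 all integral)

β4 stroke→Sf1  (Sf1: flow source, stroke at near end)
β3 stroke→J1  (C1: C, integral causality)
β0 stroke→TF1  (only one flow-in slot at J1)
β1 stroke→J2  (TF1 one-in-one-out from 0)
β2 stroke→R1  (0-jn J2 has e-setter on 1)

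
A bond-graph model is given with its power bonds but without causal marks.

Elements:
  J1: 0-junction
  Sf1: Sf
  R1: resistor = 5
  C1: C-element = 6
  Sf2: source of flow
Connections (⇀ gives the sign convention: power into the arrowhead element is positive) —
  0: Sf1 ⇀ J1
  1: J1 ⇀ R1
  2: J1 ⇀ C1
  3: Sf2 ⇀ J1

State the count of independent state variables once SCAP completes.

1  (C1 all integral)

b0 stroke→Sf1  (Sf1 fixes flow; stroke at Sf1)
b3 stroke→Sf2  (Sf2 (Sf) sets flow on bond)
b2 stroke→J1  (C1 outputs effort q/C1)
b1 stroke→R1  (common-e at J1 fixed by 2)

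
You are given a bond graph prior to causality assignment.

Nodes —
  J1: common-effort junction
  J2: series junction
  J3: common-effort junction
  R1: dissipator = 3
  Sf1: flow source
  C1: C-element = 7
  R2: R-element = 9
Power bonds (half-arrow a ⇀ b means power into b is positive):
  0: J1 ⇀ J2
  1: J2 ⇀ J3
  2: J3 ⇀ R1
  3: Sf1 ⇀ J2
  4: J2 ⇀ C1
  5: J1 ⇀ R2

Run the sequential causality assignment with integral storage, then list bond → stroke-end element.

b3 |Sf1  (Sf1 (Sf) sets flow on bond)
b0 |J2  (1-jn J2 has f-setter on 3)
b1 |J2  (J2: bond 3 brought flow, rest push out)
b4 |J2  (common-f at J2 fixed by 3)
b2 |J3  (only one effort-in slot at J3)
b5 |J1  (only one effort-in slot at J1)

b0 stroke at J2
b1 stroke at J2
b2 stroke at J3
b3 stroke at Sf1
b4 stroke at J2
b5 stroke at J1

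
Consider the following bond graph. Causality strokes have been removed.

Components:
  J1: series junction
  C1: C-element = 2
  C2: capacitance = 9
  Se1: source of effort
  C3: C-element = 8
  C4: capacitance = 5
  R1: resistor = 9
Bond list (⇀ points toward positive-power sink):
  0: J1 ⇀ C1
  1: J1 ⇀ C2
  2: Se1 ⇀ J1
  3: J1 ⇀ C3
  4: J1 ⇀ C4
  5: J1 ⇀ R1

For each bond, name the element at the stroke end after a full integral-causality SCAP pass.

#2 |J1  (Se1 fixes effort; stroke away)
#0 |J1  (prefer integral on C1)
#1 |J1  (C2 integral (e out))
#3 |J1  (prefer integral on C3)
#4 |J1  (prefer integral on C4)
#5 |R1  (J1: last free bond brings flow in)

β0 →J1
β1 →J1
β2 →J1
β3 →J1
β4 →J1
β5 →R1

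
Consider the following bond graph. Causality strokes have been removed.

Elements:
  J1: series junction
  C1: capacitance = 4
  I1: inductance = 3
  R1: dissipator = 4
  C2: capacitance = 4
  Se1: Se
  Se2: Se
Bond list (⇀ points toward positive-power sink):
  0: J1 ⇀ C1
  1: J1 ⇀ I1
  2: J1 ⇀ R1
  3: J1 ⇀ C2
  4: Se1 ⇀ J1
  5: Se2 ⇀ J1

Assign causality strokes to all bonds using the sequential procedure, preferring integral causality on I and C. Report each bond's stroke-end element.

β4 |J1  (Se1 (Se) sets effort on bond)
β5 |J1  (source Se2 imposes e)
β0 |J1  (prefer integral on C1)
β1 |I1  (I1: I, integral causality)
β2 |J1  (J1: bond 1 brought flow, rest push out)
β3 |J1  (common-f at J1 fixed by 1)

b0 |J1
b1 |I1
b2 |J1
b3 |J1
b4 |J1
b5 |J1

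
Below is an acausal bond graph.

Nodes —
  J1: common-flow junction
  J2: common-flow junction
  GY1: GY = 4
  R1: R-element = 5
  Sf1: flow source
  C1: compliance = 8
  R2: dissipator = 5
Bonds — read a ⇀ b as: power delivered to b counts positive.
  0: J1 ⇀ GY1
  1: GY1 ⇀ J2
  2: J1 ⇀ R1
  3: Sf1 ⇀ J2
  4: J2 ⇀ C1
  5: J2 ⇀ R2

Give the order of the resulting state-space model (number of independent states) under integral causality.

1  (C1 all integral)

b3 |Sf1  (Sf1 (Sf) sets flow on bond)
b1 |J2  (J2 flow already set via bond 3)
b4 |J2  (1-jn J2 has f-setter on 3)
b5 |J2  (J2: bond 3 brought flow, rest push out)
b0 |J1  (GY GY1: same side as bond 1)
b2 |R1  (J1: last free bond brings flow in)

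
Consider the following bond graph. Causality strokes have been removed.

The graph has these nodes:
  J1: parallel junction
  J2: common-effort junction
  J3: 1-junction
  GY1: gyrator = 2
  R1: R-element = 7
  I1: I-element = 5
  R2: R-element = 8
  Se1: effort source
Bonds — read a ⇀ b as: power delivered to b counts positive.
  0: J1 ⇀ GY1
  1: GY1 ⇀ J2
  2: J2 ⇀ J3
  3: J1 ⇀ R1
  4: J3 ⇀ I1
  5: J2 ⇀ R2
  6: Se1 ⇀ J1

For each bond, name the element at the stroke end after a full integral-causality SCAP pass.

b6 stroke→J1  (Se1 (Se) sets effort on bond)
b0 stroke→GY1  (0-jn J1 has e-setter on 6)
b3 stroke→R1  (0-jn J1 has e-setter on 6)
b1 stroke→GY1  (GY GY1: same side as bond 0)
b4 stroke→I1  (I1: I, integral causality)
b2 stroke→J3  (common-f at J3 fixed by 4)
b5 stroke→J2  (closing 0-jn rule on J2)

#0 →GY1
#1 →GY1
#2 →J3
#3 →R1
#4 →I1
#5 →J2
#6 →J1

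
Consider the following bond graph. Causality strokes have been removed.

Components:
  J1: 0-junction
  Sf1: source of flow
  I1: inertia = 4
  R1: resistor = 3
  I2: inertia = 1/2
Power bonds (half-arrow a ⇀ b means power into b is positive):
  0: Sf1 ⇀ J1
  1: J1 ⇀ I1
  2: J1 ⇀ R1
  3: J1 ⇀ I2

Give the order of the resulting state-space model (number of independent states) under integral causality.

2  (I1, I2 all integral)

β0 |Sf1  (Sf1 (Sf) sets flow on bond)
β1 |I1  (I1: I, integral causality)
β3 |I2  (prefer integral on I2)
β2 |J1  (only one effort-in slot at J1)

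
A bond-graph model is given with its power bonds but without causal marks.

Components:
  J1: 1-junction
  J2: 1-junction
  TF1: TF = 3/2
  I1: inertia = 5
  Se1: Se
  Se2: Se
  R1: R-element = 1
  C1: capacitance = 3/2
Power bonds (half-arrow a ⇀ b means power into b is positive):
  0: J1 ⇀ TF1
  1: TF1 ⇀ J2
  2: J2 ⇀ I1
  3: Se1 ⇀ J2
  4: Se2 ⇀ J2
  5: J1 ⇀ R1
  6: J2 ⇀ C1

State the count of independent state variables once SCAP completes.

2  (C1, I1 all integral)

b3 stroke at J2  (source Se1 imposes e)
b4 stroke at J2  (Se2 fixes effort; stroke away)
b2 stroke at I1  (I1 integral (f out))
b1 stroke at J2  (J2: bond 2 brought flow, rest push out)
b6 stroke at J2  (J2: bond 2 brought flow, rest push out)
b0 stroke at TF1  (TF1 one-in-one-out from 1)
b5 stroke at J1  (J1: bond 0 brought flow, rest push out)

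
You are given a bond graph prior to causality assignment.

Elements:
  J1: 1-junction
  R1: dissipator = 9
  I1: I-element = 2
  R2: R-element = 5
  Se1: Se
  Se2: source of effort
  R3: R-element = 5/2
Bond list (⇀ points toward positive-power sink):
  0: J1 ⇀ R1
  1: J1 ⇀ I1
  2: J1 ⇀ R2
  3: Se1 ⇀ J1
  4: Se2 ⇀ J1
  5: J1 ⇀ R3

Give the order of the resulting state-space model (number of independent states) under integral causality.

b3 stroke→J1  (Se1 (Se) sets effort on bond)
b4 stroke→J1  (Se2 fixes effort; stroke away)
b1 stroke→I1  (prefer integral on I1)
b0 stroke→J1  (J1 flow already set via bond 1)
b2 stroke→J1  (1-jn J1 has f-setter on 1)
b5 stroke→J1  (J1: bond 1 brought flow, rest push out)

1  (I1 all integral)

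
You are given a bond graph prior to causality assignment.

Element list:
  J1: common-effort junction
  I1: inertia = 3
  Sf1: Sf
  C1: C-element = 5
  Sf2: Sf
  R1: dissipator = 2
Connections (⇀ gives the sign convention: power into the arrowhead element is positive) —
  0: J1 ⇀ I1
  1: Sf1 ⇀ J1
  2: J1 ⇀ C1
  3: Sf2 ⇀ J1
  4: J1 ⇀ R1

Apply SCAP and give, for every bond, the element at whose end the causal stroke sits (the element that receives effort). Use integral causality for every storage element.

#0 |I1
#1 |Sf1
#2 |J1
#3 |Sf2
#4 |R1

#1 →Sf1  (source Sf1 imposes f)
#3 →Sf2  (Sf2: flow source, stroke at near end)
#0 →I1  (I1: I, integral causality)
#2 →J1  (prefer integral on C1)
#4 →R1  (J1: bond 2 brought effort, rest push out)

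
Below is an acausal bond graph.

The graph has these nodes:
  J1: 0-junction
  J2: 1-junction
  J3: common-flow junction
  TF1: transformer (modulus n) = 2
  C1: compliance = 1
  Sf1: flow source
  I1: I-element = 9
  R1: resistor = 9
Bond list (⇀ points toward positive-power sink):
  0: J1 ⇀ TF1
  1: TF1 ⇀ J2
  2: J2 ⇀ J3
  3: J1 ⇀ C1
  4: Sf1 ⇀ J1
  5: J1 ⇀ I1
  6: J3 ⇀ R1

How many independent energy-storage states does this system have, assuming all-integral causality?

2  (C1, I1 all integral)

bond 4 stroke→Sf1  (Sf1 fixes flow; stroke at Sf1)
bond 3 stroke→J1  (C1: C, integral causality)
bond 0 stroke→TF1  (J1: bond 3 brought effort, rest push out)
bond 5 stroke→I1  (common-e at J1 fixed by 3)
bond 1 stroke→J2  (TF TF1: opposite of bond 0)
bond 2 stroke→J3  (closing 1-jn rule on J2)
bond 6 stroke→R1  (J3: last free bond brings flow in)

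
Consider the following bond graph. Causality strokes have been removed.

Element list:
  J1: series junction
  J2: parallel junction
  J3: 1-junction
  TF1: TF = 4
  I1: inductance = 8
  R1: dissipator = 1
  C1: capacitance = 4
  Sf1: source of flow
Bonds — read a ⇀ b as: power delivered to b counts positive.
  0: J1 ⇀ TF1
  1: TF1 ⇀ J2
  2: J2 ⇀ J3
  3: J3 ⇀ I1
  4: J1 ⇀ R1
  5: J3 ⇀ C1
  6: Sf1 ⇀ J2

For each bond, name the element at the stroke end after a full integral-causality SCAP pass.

bond 6 stroke→Sf1  (Sf1: flow source, stroke at near end)
bond 3 stroke→I1  (I1 integral (f out))
bond 2 stroke→J3  (J3: bond 3 brought flow, rest push out)
bond 5 stroke→J3  (common-f at J3 fixed by 3)
bond 1 stroke→J2  (closing 0-jn rule on J2)
bond 0 stroke→TF1  (TF1 one-in-one-out from 1)
bond 4 stroke→J1  (J1 flow already set via bond 0)

#0 stroke→TF1
#1 stroke→J2
#2 stroke→J3
#3 stroke→I1
#4 stroke→J1
#5 stroke→J3
#6 stroke→Sf1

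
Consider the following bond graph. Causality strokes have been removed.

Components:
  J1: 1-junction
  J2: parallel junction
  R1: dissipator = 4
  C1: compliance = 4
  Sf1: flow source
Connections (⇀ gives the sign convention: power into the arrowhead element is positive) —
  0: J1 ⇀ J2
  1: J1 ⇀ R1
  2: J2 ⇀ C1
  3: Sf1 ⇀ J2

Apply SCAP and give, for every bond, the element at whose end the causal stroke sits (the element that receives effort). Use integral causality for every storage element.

b3 stroke at Sf1  (Sf1: flow source, stroke at near end)
b2 stroke at J2  (C1 outputs effort q/C1)
b0 stroke at J1  (0-jn J2 has e-setter on 2)
b1 stroke at R1  (closing 1-jn rule on J1)

b0 stroke→J1
b1 stroke→R1
b2 stroke→J2
b3 stroke→Sf1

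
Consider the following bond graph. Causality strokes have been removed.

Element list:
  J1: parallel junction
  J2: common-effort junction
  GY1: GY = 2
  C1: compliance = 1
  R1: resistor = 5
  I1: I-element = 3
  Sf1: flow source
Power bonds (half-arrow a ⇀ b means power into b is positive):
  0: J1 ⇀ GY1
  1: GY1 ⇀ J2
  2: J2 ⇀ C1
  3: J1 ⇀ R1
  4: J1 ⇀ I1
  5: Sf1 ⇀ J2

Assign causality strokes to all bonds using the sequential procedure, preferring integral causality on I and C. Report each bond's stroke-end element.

#0 →GY1
#1 →GY1
#2 →J2
#3 →J1
#4 →I1
#5 →Sf1

b5 stroke at Sf1  (source Sf1 imposes f)
b2 stroke at J2  (C1 integral (e out))
b1 stroke at GY1  (J2: bond 2 brought effort, rest push out)
b0 stroke at GY1  (GY GY1: same side as bond 1)
b4 stroke at I1  (I1 outputs flow p/I1)
b3 stroke at J1  (closing 0-jn rule on J1)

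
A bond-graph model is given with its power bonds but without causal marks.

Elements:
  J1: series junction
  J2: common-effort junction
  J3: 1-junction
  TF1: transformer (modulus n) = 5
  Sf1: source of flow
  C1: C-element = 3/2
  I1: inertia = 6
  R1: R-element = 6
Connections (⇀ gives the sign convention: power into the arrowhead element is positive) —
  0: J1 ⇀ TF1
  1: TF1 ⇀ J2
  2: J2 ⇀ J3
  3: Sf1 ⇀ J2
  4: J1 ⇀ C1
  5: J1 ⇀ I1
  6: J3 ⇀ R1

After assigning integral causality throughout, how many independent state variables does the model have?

2  (C1, I1 all integral)

b3 stroke→Sf1  (source Sf1 imposes f)
b4 stroke→J1  (C1 outputs effort q/C1)
b5 stroke→I1  (I1 integral (f out))
b0 stroke→J1  (1-jn J1 has f-setter on 5)
b1 stroke→TF1  (TF1 one-in-one-out from 0)
b2 stroke→J2  (only one effort-in slot at J2)
b6 stroke→J3  (J3: bond 2 brought flow, rest push out)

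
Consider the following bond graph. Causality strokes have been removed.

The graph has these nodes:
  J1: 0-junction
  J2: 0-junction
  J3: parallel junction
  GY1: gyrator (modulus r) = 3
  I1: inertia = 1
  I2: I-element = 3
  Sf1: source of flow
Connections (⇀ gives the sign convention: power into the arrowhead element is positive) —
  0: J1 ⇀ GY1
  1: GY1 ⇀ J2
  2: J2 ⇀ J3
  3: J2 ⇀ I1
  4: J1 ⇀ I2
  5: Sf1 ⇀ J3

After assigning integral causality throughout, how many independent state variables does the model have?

#5 |Sf1  (Sf1: flow source, stroke at near end)
#2 |J3  (J3 needs exactly one e-in)
#3 |I1  (prefer integral on I1)
#1 |J2  (only one effort-in slot at J2)
#0 |J1  (through GY1, causality inverts; strokes same side of GY1)
#4 |I2  (common-e at J1 fixed by 0)

2  (I1, I2 all integral)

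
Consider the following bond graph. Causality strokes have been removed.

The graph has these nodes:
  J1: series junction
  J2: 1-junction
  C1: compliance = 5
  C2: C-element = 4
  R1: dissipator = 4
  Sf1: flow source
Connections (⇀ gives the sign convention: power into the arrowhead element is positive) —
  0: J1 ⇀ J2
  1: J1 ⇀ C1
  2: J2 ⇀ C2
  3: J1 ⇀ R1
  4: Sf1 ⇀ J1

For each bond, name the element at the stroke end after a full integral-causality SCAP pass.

bond 4 stroke→Sf1  (Sf1: flow source, stroke at near end)
bond 0 stroke→J1  (J1: bond 4 brought flow, rest push out)
bond 1 stroke→J1  (1-jn J1 has f-setter on 4)
bond 3 stroke→J1  (J1 flow already set via bond 4)
bond 2 stroke→J2  (common-f at J2 fixed by 0)

bond 0 |J1
bond 1 |J1
bond 2 |J2
bond 3 |J1
bond 4 |Sf1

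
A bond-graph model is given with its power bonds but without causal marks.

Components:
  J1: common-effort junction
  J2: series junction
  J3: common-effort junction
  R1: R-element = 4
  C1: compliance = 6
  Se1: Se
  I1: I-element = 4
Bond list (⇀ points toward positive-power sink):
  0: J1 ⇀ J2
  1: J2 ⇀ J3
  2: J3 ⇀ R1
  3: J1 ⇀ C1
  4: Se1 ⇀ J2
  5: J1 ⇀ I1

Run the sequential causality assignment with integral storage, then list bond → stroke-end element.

bond 4 stroke at J2  (Se1: effort source, stroke at far end)
bond 3 stroke at J1  (C1 integral (e out))
bond 0 stroke at J2  (J1 effort already set via bond 3)
bond 5 stroke at I1  (J1 effort already set via bond 3)
bond 1 stroke at J3  (J2: last free bond brings flow in)
bond 2 stroke at R1  (0-jn J3 has e-setter on 1)

b0 →J2
b1 →J3
b2 →R1
b3 →J1
b4 →J2
b5 →I1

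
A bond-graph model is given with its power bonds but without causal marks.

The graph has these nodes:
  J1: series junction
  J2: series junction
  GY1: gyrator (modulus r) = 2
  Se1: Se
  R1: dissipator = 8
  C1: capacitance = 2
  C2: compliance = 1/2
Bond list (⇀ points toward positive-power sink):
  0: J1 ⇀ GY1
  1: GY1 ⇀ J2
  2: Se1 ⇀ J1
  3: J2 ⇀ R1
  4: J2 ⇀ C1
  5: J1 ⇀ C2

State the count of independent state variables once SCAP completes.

β2 |J1  (Se1 (Se) sets effort on bond)
β4 |J2  (C1 outputs effort q/C1)
β5 |J1  (C2 integral (e out))
β0 |GY1  (only one flow-in slot at J1)
β1 |GY1  (GY1 both-in/both-out from 0)
β3 |J2  (J2: bond 1 brought flow, rest push out)

2  (C1, C2 all integral)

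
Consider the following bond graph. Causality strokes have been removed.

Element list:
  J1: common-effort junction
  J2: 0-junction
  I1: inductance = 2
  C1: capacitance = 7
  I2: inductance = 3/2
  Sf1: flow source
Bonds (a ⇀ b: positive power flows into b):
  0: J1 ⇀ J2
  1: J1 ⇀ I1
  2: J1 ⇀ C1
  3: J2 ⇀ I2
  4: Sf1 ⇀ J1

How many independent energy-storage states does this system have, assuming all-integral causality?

3  (C1, I1, I2 all integral)

bond 4 →Sf1  (Sf1 fixes flow; stroke at Sf1)
bond 1 →I1  (I1 integral (f out))
bond 2 →J1  (prefer integral on C1)
bond 0 →J2  (J1 effort already set via bond 2)
bond 3 →I2  (J2 effort already set via bond 0)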